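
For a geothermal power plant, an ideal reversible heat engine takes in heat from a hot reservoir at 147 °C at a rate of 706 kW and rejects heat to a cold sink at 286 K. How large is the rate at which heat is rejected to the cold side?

Q̇_C ≈ 480.6 kW

T_H = 147 °C → 147 + 273.15 = 420.15 K.
The Carnot efficiency is η = 1 − T_C/T_H = 1 − 286.00/420.15 = 0.3193.
For a reversible cycle Q_C/Q_H = T_C/T_H, so Q_C = 706 × 286.00/420.15 = 480.6 kW.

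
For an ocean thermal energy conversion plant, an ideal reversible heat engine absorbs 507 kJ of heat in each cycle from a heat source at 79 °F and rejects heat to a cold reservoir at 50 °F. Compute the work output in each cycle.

T_H = 79 °F → (79 − 32) × 5/9 = 26.11 °C = 299.26 K.
T_C = 50 °F → (50 − 32) × 5/9 = 10.00 °C = 283.15 K.
η_rev = 1 − T_C/T_H = 1 − 283.15/299.26 = 0.0538.
W = η·Q_H = 0.0538 × 507 = 27.30 kJ.

W ≈ 27.30 kJ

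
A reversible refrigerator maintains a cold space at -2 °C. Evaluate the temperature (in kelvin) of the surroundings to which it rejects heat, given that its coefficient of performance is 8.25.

T_C = -2 °C → -2 + 273.15 = 271.15 K.
COP_R = T_C/(T_H − T_C) ⇒ T_H = T_C·(1 + 1/COP_R) = 271.15 × (1 + 1/8.25) = 304 K.

T_H ≈ 304 K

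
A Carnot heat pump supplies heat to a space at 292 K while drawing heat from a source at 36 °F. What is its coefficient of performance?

T_C = 36 °F → (36 − 32) × 5/9 = 2.22 °C = 275.37 K.
Reversible heating COP: COP_HP = T_H/(T_H − T_C) = 292.00/(292.00 − 275.37) = 17.6.

COP_HP ≈ 17.6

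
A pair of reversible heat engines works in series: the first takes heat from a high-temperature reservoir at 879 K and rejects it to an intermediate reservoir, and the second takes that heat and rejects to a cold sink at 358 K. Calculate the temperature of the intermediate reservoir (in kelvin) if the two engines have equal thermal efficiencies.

T_m ≈ 561.0 K

Equal efficiencies require 1 − T_m/T_H = 1 − T_C/T_m, i.e. T_m/T_H = T_C/T_m, so T_m = √(T_H·T_C) = √(879.00 × 358.00) = 561.0 K.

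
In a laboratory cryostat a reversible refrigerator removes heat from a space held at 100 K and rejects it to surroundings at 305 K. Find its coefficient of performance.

Carnot COP: COP_R = T_C/(T_H − T_C) = 100.00/(305.00 − 100.00) = 0.4878.

COP_R ≈ 0.4878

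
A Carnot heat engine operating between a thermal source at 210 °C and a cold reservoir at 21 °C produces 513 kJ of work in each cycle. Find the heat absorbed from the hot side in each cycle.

T_H = 210 °C → 210 + 273.15 = 483.15 K.
T_C = 21 °C → 21 + 273.15 = 294.15 K.
Carnot efficiency: η = 1 − T_C/T_H = 1 − 294.15/483.15 = 0.3912.
Q_H = W/η = 513/0.3912 = 1310 kJ.

Q_H ≈ 1310 kJ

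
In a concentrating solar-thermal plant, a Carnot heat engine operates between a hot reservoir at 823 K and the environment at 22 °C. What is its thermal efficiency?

T_C = 22 °C → 22 + 273.15 = 295.15 K.
η_rev = 1 − T_C/T_H = 1 − 295.15/823.00 = 0.641.

η ≈ 0.641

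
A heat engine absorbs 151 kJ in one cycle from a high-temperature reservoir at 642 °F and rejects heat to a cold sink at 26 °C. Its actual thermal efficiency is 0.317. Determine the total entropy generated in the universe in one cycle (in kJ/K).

ΔS_univ ≈ 0.0980 kJ/K

T_H = 642 °F → (642 − 32) × 5/9 = 338.89 °C = 612.04 K.
T_C = 26 °C → 26 + 273.15 = 299.15 K.
W = η·Q_H = 0.317 × 151 = 47.87 kJ, so Q_C = Q_H − W = 103.1 kJ.
Reservoir entropy changes: ΔS_H = −Q_H/T_H = −151/612.04 = -0.2467 kJ/K and ΔS_C = +Q_C/T_C = 103.1/299.15 = 0.3448 kJ/K.
ΔS_univ = −Q_H/T_H + Q_C/T_C = 0.0980 kJ/K (> 0, since η = 0.317 < η_Carnot = 0.511).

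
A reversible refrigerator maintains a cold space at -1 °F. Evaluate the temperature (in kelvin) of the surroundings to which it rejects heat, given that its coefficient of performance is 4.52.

T_C = -1 °F → (-1 − 32) × 5/9 = -18.33 °C = 254.82 K.
COP_R = T_C/(T_H − T_C) ⇒ T_H = T_C·(1 + 1/COP_R) = 254.82 × (1 + 1/4.52) = 311.2 K.

T_H ≈ 311.2 K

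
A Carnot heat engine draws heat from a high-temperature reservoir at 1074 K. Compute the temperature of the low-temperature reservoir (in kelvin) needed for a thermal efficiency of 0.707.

From η = 1 − T_C/T_H, T_C = T_H·(1 − η) = 1074.00 × (1 − 0.707) = 314.7 K.

T_C ≈ 314.7 K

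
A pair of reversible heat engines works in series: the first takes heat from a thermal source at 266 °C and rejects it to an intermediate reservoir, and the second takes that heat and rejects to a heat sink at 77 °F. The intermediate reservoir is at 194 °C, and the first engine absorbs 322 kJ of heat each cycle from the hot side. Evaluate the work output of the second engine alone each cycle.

W₂ ≈ 101 kJ

T_H = 266 °C → 266 + 273.15 = 539.15 K.
T_C = 77 °F → (77 − 32) × 5/9 = 25.00 °C = 298.15 K.
T_m = 194 °C → 194 + 273.15 = 467.15 K.
Heat entering the second stage: Q_m = Q_H·(T_m/T_H) = 322 × 467.15/539.15 = 279 kJ.
Second-stage efficiency η₂ = 1 − T_C/T_m = 1 − 298.15/467.15 = 0.3618, so W₂ = η₂·Q_m = 101 kJ.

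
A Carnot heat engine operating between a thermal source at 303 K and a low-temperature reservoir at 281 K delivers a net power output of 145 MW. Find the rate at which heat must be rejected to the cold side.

For a reversible engine, η = 1 − T_C/T_H = 1 − 281.00/303.00 = 0.0726.
Since Q_C/Q_H = T_C/T_H and Q_H = W/η, Q_C = W·T_C/(T_H − T_C) = 145 × 281.00/22.00 = 1850 MW.

Q̇_C ≈ 1850 MW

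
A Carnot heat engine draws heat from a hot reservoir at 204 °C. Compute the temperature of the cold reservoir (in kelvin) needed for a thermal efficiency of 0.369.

T_H = 204 °C → 204 + 273.15 = 477.15 K.
From η = 1 − T_C/T_H, T_C = T_H·(1 − η) = 477.15 × (1 − 0.369) = 301 K.

T_C ≈ 301 K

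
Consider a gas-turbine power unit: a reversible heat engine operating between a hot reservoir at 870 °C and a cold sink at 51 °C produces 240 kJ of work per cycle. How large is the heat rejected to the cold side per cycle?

Q_C ≈ 95.0 kJ

T_H = 870 °C → 870 + 273.15 = 1143.15 K.
T_C = 51 °C → 51 + 273.15 = 324.15 K.
Carnot efficiency: η = 1 − T_C/T_H = 1 − 324.15/1143.15 = 0.7164.
Since Q_C/Q_H = T_C/T_H and Q_H = W/η, Q_C = W·T_C/(T_H − T_C) = 240 × 324.15/819.00 = 95.0 kJ.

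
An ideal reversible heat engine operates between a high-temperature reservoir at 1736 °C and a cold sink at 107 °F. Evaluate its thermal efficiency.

η ≈ 0.843

T_H = 1736 °C → 1736 + 273.15 = 2009.15 K.
T_C = 107 °F → (107 − 32) × 5/9 = 41.67 °C = 314.82 K.
For a reversible engine, η = 1 − T_C/T_H = 1 − 314.82/2009.15 = 0.843.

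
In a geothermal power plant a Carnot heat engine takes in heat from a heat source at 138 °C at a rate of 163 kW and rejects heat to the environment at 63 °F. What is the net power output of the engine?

T_H = 138 °C → 138 + 273.15 = 411.15 K.
T_C = 63 °F → (63 − 32) × 5/9 = 17.22 °C = 290.37 K.
Since the cycle is reversible, η = 1 − T_C/T_H = 1 − 290.37/411.15 = 0.2938.
W = η·Q_H = 0.2938 × 163 = 47.9 kW.

Ẇ ≈ 47.9 kW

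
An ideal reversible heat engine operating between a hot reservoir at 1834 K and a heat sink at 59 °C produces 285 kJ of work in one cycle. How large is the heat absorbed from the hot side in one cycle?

T_C = 59 °C → 59 + 273.15 = 332.15 K.
Since the cycle is reversible, η = 1 − T_C/T_H = 1 − 332.15/1834.00 = 0.8189.
Q_H = W/η = 285/0.8189 = 348.0 kJ.

Q_H ≈ 348.0 kJ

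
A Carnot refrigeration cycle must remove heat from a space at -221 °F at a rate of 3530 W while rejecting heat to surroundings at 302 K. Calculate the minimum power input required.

Ẇ_in ≈ 4510 W

T_C = -221 °F → (-221 − 32) × 5/9 = -140.56 °C = 132.59 K.
The reversible coefficient of performance is COP_R = T_C/(T_H − T_C) = 132.59/169.41 = 0.7827.
W = Q_C/COP_R = 3530/0.7827 = 4510 W.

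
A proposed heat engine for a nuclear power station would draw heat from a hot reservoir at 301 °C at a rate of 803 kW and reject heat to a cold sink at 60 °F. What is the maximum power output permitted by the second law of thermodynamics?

Ẇ_max ≈ 399 kW

T_H = 301 °C → 301 + 273.15 = 574.15 K.
T_C = 60 °F → (60 − 32) × 5/9 = 15.56 °C = 288.71 K.
By the Carnot theorem, η_max = 1 − T_C/T_H = 1 − 288.71/574.15 = 0.4972.
W_max = η_max · Q_H = 0.4972 × 803 = 399 kW.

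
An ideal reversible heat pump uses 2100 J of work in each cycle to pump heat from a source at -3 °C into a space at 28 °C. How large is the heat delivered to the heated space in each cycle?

T_H = 28 °C → 28 + 273.15 = 301.15 K.
T_C = -3 °C → -3 + 273.15 = 270.15 K.
Reversible heating COP: COP_HP = T_H/(T_H − T_C) = 301.15/31.00 = 9.7145.
Q_H = COP_HP · W = 9.7145 × 2100 = 20400 J.

Q_H ≈ 20400 J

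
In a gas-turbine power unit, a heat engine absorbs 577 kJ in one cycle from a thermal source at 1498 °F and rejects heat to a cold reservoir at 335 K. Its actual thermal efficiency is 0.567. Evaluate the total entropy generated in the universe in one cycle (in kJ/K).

T_H = 1498 °F → (1498 − 32) × 5/9 = 814.44 °C = 1087.59 K.
W = η·Q_H = 0.567 × 577 = 327.2 kJ, so Q_C = Q_H − W = 249.8 kJ.
The hot reservoir loses entropy Q_H/T_H = 577/1087.59 = 0.5305 kJ/K; the cold reservoir gains Q_C/T_C = 249.8/335.00 = 0.7458 kJ/K.
ΔS_univ = −Q_H/T_H + Q_C/T_C = 0.2153 kJ/K (> 0, since η = 0.567 < η_Carnot = 0.692).

ΔS_univ ≈ 0.2153 kJ/K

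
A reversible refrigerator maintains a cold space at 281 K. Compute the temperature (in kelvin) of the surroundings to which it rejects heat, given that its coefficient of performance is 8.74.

COP_R = T_C/(T_H − T_C) ⇒ T_H = T_C·(1 + 1/COP_R) = 281.00 × (1 + 1/8.74) = 313.2 K.

T_H ≈ 313.2 K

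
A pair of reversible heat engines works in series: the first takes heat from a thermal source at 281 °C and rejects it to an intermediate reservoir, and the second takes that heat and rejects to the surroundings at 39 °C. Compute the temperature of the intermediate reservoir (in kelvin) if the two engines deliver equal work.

T_m ≈ 433.1 K

T_H = 281 °C → 281 + 273.15 = 554.15 K.
T_C = 39 °C → 39 + 273.15 = 312.15 K.
For reversible stages Q_m = Q_H·(T_m/T_H). Setting W₁ = Q_H(1 − T_m/T_H) equal to W₂ = Q_m(1 − T_C/T_m) = Q_H·(T_m − T_C)/T_H gives T_H − T_m = T_m − T_C, so T_m = (T_H + T_C)/2 = (554.15 + 312.15)/2 = 433.1 K.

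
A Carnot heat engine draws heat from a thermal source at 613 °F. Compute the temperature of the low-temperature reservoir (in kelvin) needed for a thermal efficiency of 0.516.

T_C ≈ 288 K

T_H = 613 °F → (613 − 32) × 5/9 = 322.78 °C = 595.93 K.
From η = 1 − T_C/T_H, T_C = T_H·(1 − η) = 595.93 × (1 − 0.516) = 288 K.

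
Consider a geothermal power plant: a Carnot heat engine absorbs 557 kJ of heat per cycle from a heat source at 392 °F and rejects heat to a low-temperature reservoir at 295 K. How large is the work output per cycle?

T_H = 392 °F → (392 − 32) × 5/9 = 200.00 °C = 473.15 K.
The Carnot efficiency is η = 1 − T_C/T_H = 1 − 295.00/473.15 = 0.3765.
W = η·Q_H = 0.3765 × 557 = 209.7 kJ.

W ≈ 209.7 kJ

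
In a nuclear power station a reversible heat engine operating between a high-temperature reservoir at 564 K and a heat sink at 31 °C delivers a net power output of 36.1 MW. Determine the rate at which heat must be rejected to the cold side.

T_C = 31 °C → 31 + 273.15 = 304.15 K.
Since the cycle is reversible, η = 1 − T_C/T_H = 1 − 304.15/564.00 = 0.4607.
Since Q_C/Q_H = T_C/T_H and Q_H = W/η, Q_C = W·T_C/(T_H − T_C) = 36.1 × 304.15/259.85 = 42.3 MW.

Q̇_C ≈ 42.3 MW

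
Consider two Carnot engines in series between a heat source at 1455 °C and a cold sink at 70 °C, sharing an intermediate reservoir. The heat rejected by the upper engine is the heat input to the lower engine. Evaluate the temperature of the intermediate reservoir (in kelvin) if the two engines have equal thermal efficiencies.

T_H = 1455 °C → 1455 + 273.15 = 1728.15 K.
T_C = 70 °C → 70 + 273.15 = 343.15 K.
Equal efficiencies require 1 − T_m/T_H = 1 − T_C/T_m, i.e. T_m/T_H = T_C/T_m, so T_m = √(T_H·T_C) = √(1728.15 × 343.15) = 770 K.

T_m ≈ 770 K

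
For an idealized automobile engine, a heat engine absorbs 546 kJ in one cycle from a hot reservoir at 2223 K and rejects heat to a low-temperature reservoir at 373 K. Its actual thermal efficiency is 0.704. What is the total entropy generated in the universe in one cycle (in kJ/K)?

W = η·Q_H = 0.704 × 546 = 384.4 kJ, so Q_C = Q_H − W = 161.6 kJ.
Entropy balance on the reservoirs: −Q_H/T_H = -0.2456 kJ/K, +Q_C/T_C = 0.4333 kJ/K.
ΔS_univ = −Q_H/T_H + Q_C/T_C = 0.1877 kJ/K (> 0, since η = 0.704 < η_Carnot = 0.832).

ΔS_univ ≈ 0.1877 kJ/K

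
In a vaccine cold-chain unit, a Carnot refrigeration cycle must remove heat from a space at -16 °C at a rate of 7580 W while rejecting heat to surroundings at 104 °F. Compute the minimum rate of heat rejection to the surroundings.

Q̇_H ≈ 9231 W

T_H = 104 °F → (104 − 32) × 5/9 = 40.00 °C = 313.15 K.
T_C = -16 °C → -16 + 273.15 = 257.15 K.
For a reversible cycle Q_H/Q_C = T_H/T_C, so Q_H = Q_C·T_H/T_C = 7580 × 313.15/257.15 = 9231 W.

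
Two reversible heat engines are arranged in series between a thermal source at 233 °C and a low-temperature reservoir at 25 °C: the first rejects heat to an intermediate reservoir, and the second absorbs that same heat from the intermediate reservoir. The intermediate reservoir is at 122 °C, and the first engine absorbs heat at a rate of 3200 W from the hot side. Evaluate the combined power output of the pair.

T_H = 233 °C → 233 + 273.15 = 506.15 K.
T_C = 25 °C → 25 + 273.15 = 298.15 K.
Two reversible stages in series are equivalent to a single Carnot engine between T_H and T_C, so η_total = 1 − T_C/T_H = 1 − 298.15/506.15 = 0.4109.
W_total = η_total · Q_H = 0.4109 × 3200 = 1320 W.

Ẇ_total ≈ 1320 W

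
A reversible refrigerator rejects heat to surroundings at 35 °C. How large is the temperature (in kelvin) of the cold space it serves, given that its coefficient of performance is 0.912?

T_C ≈ 147 K

T_H = 35 °C → 35 + 273.15 = 308.15 K.
COP_R = T_C/(T_H − T_C) ⇒ T_C = T_H·COP_R/(1 + COP_R) = 308.15 × 0.912/(1 + 0.912) = 147 K.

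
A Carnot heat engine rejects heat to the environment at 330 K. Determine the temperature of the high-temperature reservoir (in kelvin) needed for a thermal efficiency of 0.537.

T_H ≈ 713 K

From η = 1 − T_C/T_H, solving for T_H gives T_H = T_C/(1 − η) = 330.00/(1 − 0.537) = 713 K.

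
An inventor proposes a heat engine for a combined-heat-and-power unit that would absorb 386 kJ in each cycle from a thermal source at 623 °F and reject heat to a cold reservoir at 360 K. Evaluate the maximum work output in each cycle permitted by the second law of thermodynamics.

T_H = 623 °F → (623 − 32) × 5/9 = 328.33 °C = 601.48 K.
By the Carnot theorem, η_max = 1 − T_C/T_H = 1 − 360.00/601.48 = 0.4015.
W_max = η_max · Q_H = 0.4015 × 386 = 155.0 kJ.

W_max ≈ 155.0 kJ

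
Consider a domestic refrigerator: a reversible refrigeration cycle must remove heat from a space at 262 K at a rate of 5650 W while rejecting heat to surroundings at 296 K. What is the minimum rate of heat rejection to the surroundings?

Q̇_H ≈ 6380 W

For a reversible cycle Q_H/Q_C = T_H/T_C, so Q_H = Q_C·T_H/T_C = 5650 × 296.00/262.00 = 6380 W.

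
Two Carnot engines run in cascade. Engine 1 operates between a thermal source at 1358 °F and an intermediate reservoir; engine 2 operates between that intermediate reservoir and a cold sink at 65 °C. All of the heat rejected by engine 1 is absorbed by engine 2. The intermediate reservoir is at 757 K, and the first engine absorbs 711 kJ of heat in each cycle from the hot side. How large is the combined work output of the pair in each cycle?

W_total ≈ 473 kJ

T_H = 1358 °F → (1358 − 32) × 5/9 = 736.67 °C = 1009.82 K.
T_C = 65 °C → 65 + 273.15 = 338.15 K.
Two reversible stages in series are equivalent to a single Carnot engine between T_H and T_C, so η_total = 1 − T_C/T_H = 1 − 338.15/1009.82 = 0.6651.
W_total = η_total · Q_H = 0.6651 × 711 = 473 kJ.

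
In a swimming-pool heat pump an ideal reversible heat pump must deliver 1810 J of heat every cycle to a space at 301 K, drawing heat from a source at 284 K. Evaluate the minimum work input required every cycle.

Reversible heating COP: COP_HP = T_H/(T_H − T_C) = 301.00/17.00 = 17.7059.
W = Q_H/COP_HP = 1810/17.7059 = 102.2 J.

W_in ≈ 102.2 J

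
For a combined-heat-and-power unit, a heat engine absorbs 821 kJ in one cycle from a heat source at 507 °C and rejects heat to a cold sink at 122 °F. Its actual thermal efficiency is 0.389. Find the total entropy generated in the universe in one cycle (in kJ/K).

ΔS_univ ≈ 0.500 kJ/K

T_H = 507 °C → 507 + 273.15 = 780.15 K.
T_C = 122 °F → (122 − 32) × 5/9 = 50.00 °C = 323.15 K.
W = η·Q_H = 0.389 × 821 = 319.4 kJ, so Q_C = Q_H − W = 501.6 kJ.
Entropy balance on the reservoirs: −Q_H/T_H = -1.052 kJ/K, +Q_C/T_C = 1.552 kJ/K.
ΔS_univ = −Q_H/T_H + Q_C/T_C = 0.500 kJ/K (> 0, since η = 0.389 < η_Carnot = 0.586).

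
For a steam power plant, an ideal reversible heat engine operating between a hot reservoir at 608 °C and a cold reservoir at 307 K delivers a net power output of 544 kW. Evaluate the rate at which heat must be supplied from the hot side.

T_H = 608 °C → 608 + 273.15 = 881.15 K.
Carnot efficiency: η = 1 − T_C/T_H = 1 − 307.00/881.15 = 0.6516.
Q_H = W/η = 544/0.6516 = 835 kW.

Q̇_H ≈ 835 kW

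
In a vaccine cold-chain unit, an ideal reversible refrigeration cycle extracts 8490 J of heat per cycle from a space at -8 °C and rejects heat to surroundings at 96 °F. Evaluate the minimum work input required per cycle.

T_H = 96 °F → (96 − 32) × 5/9 = 35.56 °C = 308.71 K.
T_C = -8 °C → -8 + 273.15 = 265.15 K.
COP_R = T_C/(T_H − T_C) = 265.15/43.56 = 6.0876.
W = Q_C/COP_R = 8490/6.0876 = 1395 J.

W_in ≈ 1395 J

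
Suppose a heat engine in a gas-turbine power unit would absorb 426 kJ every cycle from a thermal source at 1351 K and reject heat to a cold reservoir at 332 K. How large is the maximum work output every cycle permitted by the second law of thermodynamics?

No engine can exceed the Carnot limit: η_max = 1 − T_C/T_H = 1 − 332.00/1351.00 = 0.7543.
W_max = η_max · Q_H = 0.7543 × 426 = 321.3 kJ.

W_max ≈ 321.3 kJ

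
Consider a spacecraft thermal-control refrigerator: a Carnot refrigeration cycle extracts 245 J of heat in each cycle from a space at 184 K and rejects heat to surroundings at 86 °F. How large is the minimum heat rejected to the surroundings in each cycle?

Q_H ≈ 403.7 J

T_H = 86 °F → (86 − 32) × 5/9 = 30.00 °C = 303.15 K.
For a reversible cycle Q_H/Q_C = T_H/T_C, so Q_H = Q_C·T_H/T_C = 245 × 303.15/184.00 = 403.7 J.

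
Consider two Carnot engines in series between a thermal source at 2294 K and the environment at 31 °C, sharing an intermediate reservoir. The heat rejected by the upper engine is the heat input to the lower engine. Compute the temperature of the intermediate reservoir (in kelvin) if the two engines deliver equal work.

T_C = 31 °C → 31 + 273.15 = 304.15 K.
For reversible stages Q_m = Q_H·(T_m/T_H). Setting W₁ = Q_H(1 − T_m/T_H) equal to W₂ = Q_m(1 − T_C/T_m) = Q_H·(T_m − T_C)/T_H gives T_H − T_m = T_m − T_C, so T_m = (T_H + T_C)/2 = (2294.00 + 304.15)/2 = 1300 K.

T_m ≈ 1300 K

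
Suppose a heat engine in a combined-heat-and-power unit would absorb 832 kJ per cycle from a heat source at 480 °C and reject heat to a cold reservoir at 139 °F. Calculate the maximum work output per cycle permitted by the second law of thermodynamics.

T_H = 480 °C → 480 + 273.15 = 753.15 K.
T_C = 139 °F → (139 − 32) × 5/9 = 59.44 °C = 332.59 K.
By the Carnot theorem, η_max = 1 − T_C/T_H = 1 − 332.59/753.15 = 0.5584.
W_max = η_max · Q_H = 0.5584 × 832 = 464.6 kJ.

W_max ≈ 464.6 kJ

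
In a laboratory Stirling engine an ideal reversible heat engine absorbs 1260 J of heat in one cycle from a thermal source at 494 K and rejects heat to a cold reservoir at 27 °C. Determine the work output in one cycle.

W ≈ 494 J

T_C = 27 °C → 27 + 273.15 = 300.15 K.
Carnot efficiency: η = 1 − T_C/T_H = 1 − 300.15/494.00 = 0.3924.
W = η·Q_H = 0.3924 × 1260 = 494 J.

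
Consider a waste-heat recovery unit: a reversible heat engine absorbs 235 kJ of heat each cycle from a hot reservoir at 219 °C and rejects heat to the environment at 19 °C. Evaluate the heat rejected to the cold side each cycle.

Q_C ≈ 140 kJ

T_H = 219 °C → 219 + 273.15 = 492.15 K.
T_C = 19 °C → 19 + 273.15 = 292.15 K.
For a reversible engine, η = 1 − T_C/T_H = 1 − 292.15/492.15 = 0.4064.
For a reversible cycle Q_C/Q_H = T_C/T_H, so Q_C = 235 × 292.15/492.15 = 140 kJ.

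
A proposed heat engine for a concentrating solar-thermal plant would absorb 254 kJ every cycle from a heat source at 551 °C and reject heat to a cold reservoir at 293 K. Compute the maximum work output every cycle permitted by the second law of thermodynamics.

T_H = 551 °C → 551 + 273.15 = 824.15 K.
By the Carnot theorem, η_max = 1 − T_C/T_H = 1 − 293.00/824.15 = 0.6445.
W_max = η_max · Q_H = 0.6445 × 254 = 163.7 kJ.

W_max ≈ 163.7 kJ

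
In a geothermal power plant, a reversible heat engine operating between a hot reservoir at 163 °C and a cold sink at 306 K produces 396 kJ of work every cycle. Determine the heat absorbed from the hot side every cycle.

T_H = 163 °C → 163 + 273.15 = 436.15 K.
For a reversible engine, η = 1 − T_C/T_H = 1 − 306.00/436.15 = 0.2984.
Q_H = W/η = 396/0.2984 = 1330 kJ.

Q_H ≈ 1330 kJ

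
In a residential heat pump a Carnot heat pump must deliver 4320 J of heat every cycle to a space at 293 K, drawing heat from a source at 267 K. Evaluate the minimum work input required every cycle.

COP_HP = T_H/(T_H − T_C) = 293.00/26.00 = 11.2692.
W = Q_H/COP_HP = 4320/11.2692 = 383 J.

W_in ≈ 383 J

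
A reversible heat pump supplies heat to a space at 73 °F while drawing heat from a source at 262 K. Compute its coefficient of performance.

COP_HP ≈ 8.72

T_H = 73 °F → (73 − 32) × 5/9 = 22.78 °C = 295.93 K.
The Carnot heat-pump COP is COP_HP = T_H/(T_H − T_C) = 295.93/(295.93 − 262.00) = 8.72.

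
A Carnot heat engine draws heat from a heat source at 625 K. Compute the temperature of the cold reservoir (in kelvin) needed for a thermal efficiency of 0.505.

From η = 1 − T_C/T_H, T_C = T_H·(1 − η) = 625.00 × (1 − 0.505) = 309 K.

T_C ≈ 309 K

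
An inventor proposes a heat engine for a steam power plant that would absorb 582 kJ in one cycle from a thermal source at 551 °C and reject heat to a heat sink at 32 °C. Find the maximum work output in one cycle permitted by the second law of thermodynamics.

W_max ≈ 367 kJ

T_H = 551 °C → 551 + 273.15 = 824.15 K.
T_C = 32 °C → 32 + 273.15 = 305.15 K.
The second-law ceiling is the Carnot efficiency, η_max = 1 − T_C/T_H = 1 − 305.15/824.15 = 0.6297.
W_max = η_max · Q_H = 0.6297 × 582 = 367 kJ.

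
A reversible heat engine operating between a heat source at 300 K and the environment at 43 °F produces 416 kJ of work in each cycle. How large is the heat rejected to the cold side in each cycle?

Q_C ≈ 5602 kJ

T_C = 43 °F → (43 − 32) × 5/9 = 6.11 °C = 279.26 K.
Carnot efficiency: η = 1 − T_C/T_H = 1 − 279.26/300.00 = 0.0691.
Since Q_C/Q_H = T_C/T_H and Q_H = W/η, Q_C = W·T_C/(T_H − T_C) = 416 × 279.26/20.74 = 5602 kJ.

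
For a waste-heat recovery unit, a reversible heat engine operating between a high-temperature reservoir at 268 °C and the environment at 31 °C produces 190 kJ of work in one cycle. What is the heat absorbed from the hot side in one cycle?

T_H = 268 °C → 268 + 273.15 = 541.15 K.
T_C = 31 °C → 31 + 273.15 = 304.15 K.
The Carnot efficiency is η = 1 − T_C/T_H = 1 − 304.15/541.15 = 0.4380.
Q_H = W/η = 190/0.4380 = 433.8 kJ.

Q_H ≈ 433.8 kJ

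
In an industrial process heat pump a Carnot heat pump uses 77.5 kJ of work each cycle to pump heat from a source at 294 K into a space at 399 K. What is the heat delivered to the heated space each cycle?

For a reversible heat pump, COP_HP = T_H/(T_H − T_C) = 399.00/105.00 = 3.8000.
Q_H = COP_HP · W = 3.8000 × 77.5 = 294 kJ.

Q_H ≈ 294 kJ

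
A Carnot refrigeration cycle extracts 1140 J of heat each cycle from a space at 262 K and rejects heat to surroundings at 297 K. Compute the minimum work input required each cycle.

W_in ≈ 152 J

COP_R = T_C/(T_H − T_C) = 262.00/35.00 = 7.4857.
W = Q_C/COP_R = 1140/7.4857 = 152 J.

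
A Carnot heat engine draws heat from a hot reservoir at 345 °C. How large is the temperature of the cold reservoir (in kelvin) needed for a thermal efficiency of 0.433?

T_C ≈ 350 K

T_H = 345 °C → 345 + 273.15 = 618.15 K.
From η = 1 − T_C/T_H, T_C = T_H·(1 − η) = 618.15 × (1 − 0.433) = 350 K.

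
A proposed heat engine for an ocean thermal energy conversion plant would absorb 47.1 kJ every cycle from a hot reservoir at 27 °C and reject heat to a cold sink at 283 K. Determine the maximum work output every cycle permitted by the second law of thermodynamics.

W_max ≈ 2.691 kJ

T_H = 27 °C → 27 + 273.15 = 300.15 K.
The upper bound on efficiency is η_max = 1 − T_C/T_H = 1 − 283.00/300.15 = 0.0571.
W_max = η_max · Q_H = 0.0571 × 47.1 = 2.691 kJ.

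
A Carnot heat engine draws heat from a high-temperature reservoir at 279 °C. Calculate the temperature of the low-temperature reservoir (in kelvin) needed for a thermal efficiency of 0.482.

T_H = 279 °C → 279 + 273.15 = 552.15 K.
From η = 1 − T_C/T_H, T_C = T_H·(1 − η) = 552.15 × (1 − 0.482) = 286 K.

T_C ≈ 286 K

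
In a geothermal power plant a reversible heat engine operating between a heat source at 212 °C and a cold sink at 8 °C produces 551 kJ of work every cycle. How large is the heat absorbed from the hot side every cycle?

Q_H ≈ 1310 kJ

T_H = 212 °C → 212 + 273.15 = 485.15 K.
T_C = 8 °C → 8 + 273.15 = 281.15 K.
η_rev = 1 − T_C/T_H = 1 − 281.15/485.15 = 0.4205.
Q_H = W/η = 551/0.4205 = 1310 kJ.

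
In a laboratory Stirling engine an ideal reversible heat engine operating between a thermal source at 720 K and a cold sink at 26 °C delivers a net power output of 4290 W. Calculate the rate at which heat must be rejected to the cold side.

T_C = 26 °C → 26 + 273.15 = 299.15 K.
η_rev = 1 − T_C/T_H = 1 − 299.15/720.00 = 0.5845.
Since Q_C/Q_H = T_C/T_H and Q_H = W/η, Q_C = W·T_C/(T_H − T_C) = 4290 × 299.15/420.85 = 3050 W.

Q̇_C ≈ 3050 W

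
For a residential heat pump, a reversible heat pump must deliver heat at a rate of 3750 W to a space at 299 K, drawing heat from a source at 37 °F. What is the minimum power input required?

T_C = 37 °F → (37 − 32) × 5/9 = 2.78 °C = 275.93 K.
Reversible heating COP: COP_HP = T_H/(T_H − T_C) = 299.00/23.07 = 12.9593.
W = Q_H/COP_HP = 3750/12.9593 = 289 W.

Ẇ_in ≈ 289 W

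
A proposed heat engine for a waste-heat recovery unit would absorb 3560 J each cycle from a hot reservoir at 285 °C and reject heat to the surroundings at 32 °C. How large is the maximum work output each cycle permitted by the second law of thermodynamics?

W_max ≈ 1610 J

T_H = 285 °C → 285 + 273.15 = 558.15 K.
T_C = 32 °C → 32 + 273.15 = 305.15 K.
By the Carnot theorem, η_max = 1 − T_C/T_H = 1 − 305.15/558.15 = 0.4533.
W_max = η_max · Q_H = 0.4533 × 3560 = 1610 J.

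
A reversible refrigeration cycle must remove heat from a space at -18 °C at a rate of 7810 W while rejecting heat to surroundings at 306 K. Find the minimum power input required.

T_C = -18 °C → -18 + 273.15 = 255.15 K.
Carnot COP: COP_R = T_C/(T_H − T_C) = 255.15/50.85 = 5.0177.
W = Q_C/COP_R = 7810/5.0177 = 1560 W.

Ẇ_in ≈ 1560 W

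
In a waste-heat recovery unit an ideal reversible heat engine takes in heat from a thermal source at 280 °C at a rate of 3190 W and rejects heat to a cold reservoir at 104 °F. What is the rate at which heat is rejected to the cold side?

T_H = 280 °C → 280 + 273.15 = 553.15 K.
T_C = 104 °F → (104 − 32) × 5/9 = 40.00 °C = 313.15 K.
Since the cycle is reversible, η = 1 − T_C/T_H = 1 − 313.15/553.15 = 0.4339.
For a reversible cycle Q_C/Q_H = T_C/T_H, so Q_C = 3190 × 313.15/553.15 = 1810 W.

Q̇_C ≈ 1810 W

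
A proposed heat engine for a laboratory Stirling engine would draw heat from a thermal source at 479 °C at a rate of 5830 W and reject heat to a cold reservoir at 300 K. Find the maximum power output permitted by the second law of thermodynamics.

Ẇ_max ≈ 3500 W

T_H = 479 °C → 479 + 273.15 = 752.15 K.
The second-law ceiling is the Carnot efficiency, η_max = 1 − T_C/T_H = 1 − 300.00/752.15 = 0.6011.
W_max = η_max · Q_H = 0.6011 × 5830 = 3500 W.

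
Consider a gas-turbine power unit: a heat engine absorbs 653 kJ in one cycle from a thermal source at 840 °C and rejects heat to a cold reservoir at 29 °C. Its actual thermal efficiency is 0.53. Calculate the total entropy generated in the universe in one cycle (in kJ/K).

T_H = 840 °C → 840 + 273.15 = 1113.15 K.
T_C = 29 °C → 29 + 273.15 = 302.15 K.
W = η·Q_H = 0.53 × 653 = 346.1 kJ, so Q_C = Q_H − W = 306.9 kJ.
Entropy balance on the reservoirs: −Q_H/T_H = -0.5866 kJ/K, +Q_C/T_C = 1.016 kJ/K.
ΔS_univ = −Q_H/T_H + Q_C/T_C = 0.429 kJ/K (> 0, since η = 0.53 < η_Carnot = 0.729).

ΔS_univ ≈ 0.429 kJ/K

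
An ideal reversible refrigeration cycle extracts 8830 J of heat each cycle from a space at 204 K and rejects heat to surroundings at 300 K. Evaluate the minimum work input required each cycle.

For a reversible refrigerator, COP_R = T_C/(T_H − T_C) = 204.00/96.00 = 2.1250.
W = Q_C/COP_R = 8830/2.1250 = 4160 J.

W_in ≈ 4160 J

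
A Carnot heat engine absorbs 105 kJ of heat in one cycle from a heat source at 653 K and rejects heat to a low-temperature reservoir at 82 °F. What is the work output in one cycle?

T_C = 82 °F → (82 − 32) × 5/9 = 27.78 °C = 300.93 K.
The Carnot efficiency is η = 1 − T_C/T_H = 1 − 300.93/653.00 = 0.5392.
W = η·Q_H = 0.5392 × 105 = 56.6 kJ.

W ≈ 56.6 kJ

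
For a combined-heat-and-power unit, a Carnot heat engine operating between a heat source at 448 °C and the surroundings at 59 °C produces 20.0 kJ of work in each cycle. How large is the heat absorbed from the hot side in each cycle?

T_H = 448 °C → 448 + 273.15 = 721.15 K.
T_C = 59 °C → 59 + 273.15 = 332.15 K.
η_rev = 1 − T_C/T_H = 1 − 332.15/721.15 = 0.5394.
Q_H = W/η = 20.0/0.5394 = 37.1 kJ.

Q_H ≈ 37.1 kJ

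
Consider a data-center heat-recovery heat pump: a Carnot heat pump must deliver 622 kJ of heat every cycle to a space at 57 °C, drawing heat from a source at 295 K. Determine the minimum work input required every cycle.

T_H = 57 °C → 57 + 273.15 = 330.15 K.
For a reversible heat pump, COP_HP = T_H/(T_H − T_C) = 330.15/35.15 = 9.3926.
W = Q_H/COP_HP = 622/9.3926 = 66.22 kJ.

W_in ≈ 66.22 kJ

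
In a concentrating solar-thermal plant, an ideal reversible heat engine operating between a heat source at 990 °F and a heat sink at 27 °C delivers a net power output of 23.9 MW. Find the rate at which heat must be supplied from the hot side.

Q̇_H ≈ 38.10 MW

T_H = 990 °F → (990 − 32) × 5/9 = 532.22 °C = 805.37 K.
T_C = 27 °C → 27 + 273.15 = 300.15 K.
η_rev = 1 − T_C/T_H = 1 − 300.15/805.37 = 0.6273.
Q_H = W/η = 23.9/0.6273 = 38.10 MW.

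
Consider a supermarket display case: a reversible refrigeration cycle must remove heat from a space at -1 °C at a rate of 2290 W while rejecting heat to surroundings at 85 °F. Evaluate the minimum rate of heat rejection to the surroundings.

Q̇_H ≈ 2550 W

T_H = 85 °F → (85 − 32) × 5/9 = 29.44 °C = 302.59 K.
T_C = -1 °C → -1 + 273.15 = 272.15 K.
For a reversible cycle Q_H/Q_C = T_H/T_C, so Q_H = Q_C·T_H/T_C = 2290 × 302.59/272.15 = 2550 W.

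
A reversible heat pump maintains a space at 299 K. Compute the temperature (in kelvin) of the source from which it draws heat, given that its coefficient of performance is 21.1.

T_C ≈ 285 K

COP_HP = T_H/(T_H − T_C) ⇒ T_C = T_H·(COP_HP − 1)/COP_HP = 299.00 × (21.1 − 1)/21.1 = 285 K.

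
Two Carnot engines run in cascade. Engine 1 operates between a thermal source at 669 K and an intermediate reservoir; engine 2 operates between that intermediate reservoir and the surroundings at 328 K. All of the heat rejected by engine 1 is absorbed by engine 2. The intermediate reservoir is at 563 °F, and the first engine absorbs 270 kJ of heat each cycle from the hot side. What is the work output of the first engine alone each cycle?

T_m = 563 °F → (563 − 32) × 5/9 = 295.00 °C = 568.15 K.
First-stage efficiency η₁ = 1 − T_m/T_H = 1 − 568.15/669.00 = 0.1507.
W₁ = η₁·Q_H = 0.1507 × 270 = 40.70 kJ.

W₁ ≈ 40.70 kJ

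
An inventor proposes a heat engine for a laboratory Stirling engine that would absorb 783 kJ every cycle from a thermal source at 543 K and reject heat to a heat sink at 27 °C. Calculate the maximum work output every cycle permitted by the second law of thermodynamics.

T_C = 27 °C → 27 + 273.15 = 300.15 K.
The upper bound on efficiency is η_max = 1 − T_C/T_H = 1 − 300.15/543.00 = 0.4472.
W_max = η_max · Q_H = 0.4472 × 783 = 350 kJ.

W_max ≈ 350 kJ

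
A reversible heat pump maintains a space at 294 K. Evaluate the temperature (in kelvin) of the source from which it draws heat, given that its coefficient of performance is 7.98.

T_C ≈ 257 K

COP_HP = T_H/(T_H − T_C) ⇒ T_C = T_H·(COP_HP − 1)/COP_HP = 294.00 × (7.98 − 1)/7.98 = 257 K.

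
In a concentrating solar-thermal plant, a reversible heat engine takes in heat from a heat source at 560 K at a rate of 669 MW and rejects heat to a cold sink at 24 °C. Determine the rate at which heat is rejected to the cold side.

T_C = 24 °C → 24 + 273.15 = 297.15 K.
Since the cycle is reversible, η = 1 − T_C/T_H = 1 − 297.15/560.00 = 0.4694.
For a reversible cycle Q_C/Q_H = T_C/T_H, so Q_C = 669 × 297.15/560.00 = 355 MW.

Q̇_C ≈ 355 MW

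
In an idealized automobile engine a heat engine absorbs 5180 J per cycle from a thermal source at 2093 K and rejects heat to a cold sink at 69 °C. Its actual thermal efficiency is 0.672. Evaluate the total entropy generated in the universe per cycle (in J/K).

ΔS_univ ≈ 2.49 J/K

T_C = 69 °C → 69 + 273.15 = 342.15 K.
W = η·Q_H = 0.672 × 5180 = 3481 J, so Q_C = Q_H − W = 1699 J.
Entropy balance on the reservoirs: −Q_H/T_H = -2.475 J/K, +Q_C/T_C = 4.966 J/K.
ΔS_univ = −Q_H/T_H + Q_C/T_C = 2.49 J/K (> 0, since η = 0.672 < η_Carnot = 0.837).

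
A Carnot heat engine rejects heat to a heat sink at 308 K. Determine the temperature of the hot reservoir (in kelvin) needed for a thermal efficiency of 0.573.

T_H ≈ 721 K

From η = 1 − T_C/T_H, solving for T_H gives T_H = T_C/(1 − η) = 308.00/(1 − 0.573) = 721 K.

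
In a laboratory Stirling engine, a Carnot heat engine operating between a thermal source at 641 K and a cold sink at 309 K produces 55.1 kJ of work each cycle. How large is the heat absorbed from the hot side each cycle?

For a reversible engine, η = 1 − T_C/T_H = 1 − 309.00/641.00 = 0.5179.
Q_H = W/η = 55.1/0.5179 = 106.4 kJ.

Q_H ≈ 106.4 kJ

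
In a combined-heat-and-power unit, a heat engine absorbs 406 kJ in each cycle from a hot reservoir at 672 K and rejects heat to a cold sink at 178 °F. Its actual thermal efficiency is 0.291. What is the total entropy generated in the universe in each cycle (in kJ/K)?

ΔS_univ ≈ 0.2084 kJ/K

T_C = 178 °F → (178 − 32) × 5/9 = 81.11 °C = 354.26 K.
W = η·Q_H = 0.291 × 406 = 118.1 kJ, so Q_C = Q_H − W = 287.9 kJ.
The hot reservoir loses entropy Q_H/T_H = 406/672.00 = 0.6042 kJ/K; the cold reservoir gains Q_C/T_C = 287.9/354.26 = 0.8125 kJ/K.
ΔS_univ = −Q_H/T_H + Q_C/T_C = 0.2084 kJ/K (> 0, since η = 0.291 < η_Carnot = 0.473).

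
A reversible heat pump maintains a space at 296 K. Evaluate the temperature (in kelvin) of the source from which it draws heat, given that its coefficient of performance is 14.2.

COP_HP = T_H/(T_H − T_C) ⇒ T_C = T_H·(COP_HP − 1)/COP_HP = 296.00 × (14.2 − 1)/14.2 = 275 K.

T_C ≈ 275 K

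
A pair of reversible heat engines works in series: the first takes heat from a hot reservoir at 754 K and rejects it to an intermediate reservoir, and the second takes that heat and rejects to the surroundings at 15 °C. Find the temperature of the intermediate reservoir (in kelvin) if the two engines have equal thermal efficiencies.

T_C = 15 °C → 15 + 273.15 = 288.15 K.
Equal efficiencies require 1 − T_m/T_H = 1 − T_C/T_m, i.e. T_m/T_H = T_C/T_m, so T_m = √(T_H·T_C) = √(754.00 × 288.15) = 466 K.

T_m ≈ 466 K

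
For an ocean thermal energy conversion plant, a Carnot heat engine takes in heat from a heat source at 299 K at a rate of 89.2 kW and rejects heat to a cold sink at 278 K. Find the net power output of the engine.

Since the cycle is reversible, η = 1 − T_C/T_H = 1 − 278.00/299.00 = 0.0702.
W = η·Q_H = 0.0702 × 89.2 = 6.26 kW.

Ẇ ≈ 6.26 kW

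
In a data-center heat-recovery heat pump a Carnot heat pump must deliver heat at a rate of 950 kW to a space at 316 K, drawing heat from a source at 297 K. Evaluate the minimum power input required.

Ẇ_in ≈ 57.1 kW

COP_HP = T_H/(T_H − T_C) = 316.00/19.00 = 16.6316.
W = Q_H/COP_HP = 950/16.6316 = 57.1 kW.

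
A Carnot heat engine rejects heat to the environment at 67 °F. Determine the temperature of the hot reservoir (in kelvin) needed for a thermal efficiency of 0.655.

T_H ≈ 848.1 K

T_C = 67 °F → (67 − 32) × 5/9 = 19.44 °C = 292.59 K.
From η = 1 − T_C/T_H, solving for T_H gives T_H = T_C/(1 − η) = 292.59/(1 − 0.655) = 848.1 K.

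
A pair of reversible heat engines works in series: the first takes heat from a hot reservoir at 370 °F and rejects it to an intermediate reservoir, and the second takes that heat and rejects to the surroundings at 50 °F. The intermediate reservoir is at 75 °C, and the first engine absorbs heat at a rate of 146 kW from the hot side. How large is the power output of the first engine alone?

Ẇ₁ ≈ 35.7 kW

T_H = 370 °F → (370 − 32) × 5/9 = 187.78 °C = 460.93 K.
T_C = 50 °F → (50 − 32) × 5/9 = 10.00 °C = 283.15 K.
T_m = 75 °C → 75 + 273.15 = 348.15 K.
First-stage efficiency η₁ = 1 − T_m/T_H = 1 − 348.15/460.93 = 0.2447.
W₁ = η₁·Q_H = 0.2447 × 146 = 35.7 kW.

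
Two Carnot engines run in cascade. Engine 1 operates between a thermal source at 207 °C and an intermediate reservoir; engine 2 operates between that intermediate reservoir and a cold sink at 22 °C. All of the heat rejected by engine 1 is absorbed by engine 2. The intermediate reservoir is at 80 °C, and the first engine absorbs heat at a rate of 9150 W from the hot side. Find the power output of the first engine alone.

Ẇ₁ ≈ 2420 W

T_H = 207 °C → 207 + 273.15 = 480.15 K.
T_C = 22 °C → 22 + 273.15 = 295.15 K.
T_m = 80 °C → 80 + 273.15 = 353.15 K.
First-stage efficiency η₁ = 1 − T_m/T_H = 1 − 353.15/480.15 = 0.2645.
W₁ = η₁·Q_H = 0.2645 × 9150 = 2420 W.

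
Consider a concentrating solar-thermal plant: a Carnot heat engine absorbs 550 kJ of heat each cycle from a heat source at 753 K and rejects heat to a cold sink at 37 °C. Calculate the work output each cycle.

T_C = 37 °C → 37 + 273.15 = 310.15 K.
For a reversible engine, η = 1 − T_C/T_H = 1 − 310.15/753.00 = 0.5881.
W = η·Q_H = 0.5881 × 550 = 323 kJ.

W ≈ 323 kJ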